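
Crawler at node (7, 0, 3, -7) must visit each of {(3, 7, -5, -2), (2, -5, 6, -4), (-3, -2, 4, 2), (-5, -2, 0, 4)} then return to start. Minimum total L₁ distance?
92
(one optimal route: (7, 0, 3, -7) → (3, 7, -5, -2) → (-5, -2, 0, 4) → (-3, -2, 4, 2) → (2, -5, 6, -4) → (7, 0, 3, -7))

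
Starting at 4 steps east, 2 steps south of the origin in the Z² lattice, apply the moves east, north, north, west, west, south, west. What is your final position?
(2, -1)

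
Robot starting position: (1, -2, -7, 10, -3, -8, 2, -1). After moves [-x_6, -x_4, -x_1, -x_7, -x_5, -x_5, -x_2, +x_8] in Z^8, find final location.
(0, -3, -7, 9, -5, -9, 1, 0)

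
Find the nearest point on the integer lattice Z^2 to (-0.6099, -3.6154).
(-1, -4)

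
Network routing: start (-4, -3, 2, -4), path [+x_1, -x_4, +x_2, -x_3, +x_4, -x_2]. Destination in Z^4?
(-3, -3, 1, -4)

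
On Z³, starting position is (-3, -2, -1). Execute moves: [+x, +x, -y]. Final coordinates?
(-1, -3, -1)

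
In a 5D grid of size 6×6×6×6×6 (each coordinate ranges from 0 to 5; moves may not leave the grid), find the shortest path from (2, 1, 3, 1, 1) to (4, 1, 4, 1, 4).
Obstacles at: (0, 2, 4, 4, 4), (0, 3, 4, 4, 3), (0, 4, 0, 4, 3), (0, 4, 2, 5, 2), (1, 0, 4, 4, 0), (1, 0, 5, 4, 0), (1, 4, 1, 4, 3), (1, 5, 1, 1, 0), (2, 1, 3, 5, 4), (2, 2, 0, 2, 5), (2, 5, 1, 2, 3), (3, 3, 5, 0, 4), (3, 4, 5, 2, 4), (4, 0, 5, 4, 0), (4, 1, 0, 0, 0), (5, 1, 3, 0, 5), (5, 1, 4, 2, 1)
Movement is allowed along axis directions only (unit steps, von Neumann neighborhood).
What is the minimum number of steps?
6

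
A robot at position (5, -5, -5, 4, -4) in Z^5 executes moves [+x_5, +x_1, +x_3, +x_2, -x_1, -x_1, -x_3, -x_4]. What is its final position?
(4, -4, -5, 3, -3)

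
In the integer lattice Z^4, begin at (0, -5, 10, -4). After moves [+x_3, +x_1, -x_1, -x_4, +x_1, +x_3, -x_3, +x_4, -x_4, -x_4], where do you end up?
(1, -5, 11, -6)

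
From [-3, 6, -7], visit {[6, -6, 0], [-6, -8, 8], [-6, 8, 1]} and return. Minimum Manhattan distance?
86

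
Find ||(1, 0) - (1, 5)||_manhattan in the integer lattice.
5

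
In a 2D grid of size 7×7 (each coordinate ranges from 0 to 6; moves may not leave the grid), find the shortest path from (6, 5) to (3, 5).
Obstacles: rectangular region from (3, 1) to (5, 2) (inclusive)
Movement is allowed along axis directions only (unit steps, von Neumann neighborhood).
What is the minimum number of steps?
3
(one shortest path: (6, 5) → (5, 5) → (4, 5) → (3, 5))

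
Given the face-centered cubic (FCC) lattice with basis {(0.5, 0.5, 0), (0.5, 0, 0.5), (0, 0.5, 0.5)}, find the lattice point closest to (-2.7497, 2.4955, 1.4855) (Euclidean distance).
(-3, 2.5, 1.5)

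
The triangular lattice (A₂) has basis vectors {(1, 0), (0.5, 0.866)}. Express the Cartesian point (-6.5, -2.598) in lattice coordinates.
-5b₁ - 3b₂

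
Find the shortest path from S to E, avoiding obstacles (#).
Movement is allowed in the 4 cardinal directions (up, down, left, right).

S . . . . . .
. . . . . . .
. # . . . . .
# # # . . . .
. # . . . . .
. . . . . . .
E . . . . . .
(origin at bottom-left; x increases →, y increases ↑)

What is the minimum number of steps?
12
(one shortest path: (0, 6) → (1, 6) → (2, 6) → (3, 6) → (3, 5) → (3, 4) → (3, 3) → (3, 2) → (2, 2) → (2, 1) → (1, 1) → (0, 1) → (0, 0))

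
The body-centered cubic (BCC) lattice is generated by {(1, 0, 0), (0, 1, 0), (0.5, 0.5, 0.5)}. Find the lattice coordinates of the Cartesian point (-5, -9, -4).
-b₁ - 5b₂ - 8b₃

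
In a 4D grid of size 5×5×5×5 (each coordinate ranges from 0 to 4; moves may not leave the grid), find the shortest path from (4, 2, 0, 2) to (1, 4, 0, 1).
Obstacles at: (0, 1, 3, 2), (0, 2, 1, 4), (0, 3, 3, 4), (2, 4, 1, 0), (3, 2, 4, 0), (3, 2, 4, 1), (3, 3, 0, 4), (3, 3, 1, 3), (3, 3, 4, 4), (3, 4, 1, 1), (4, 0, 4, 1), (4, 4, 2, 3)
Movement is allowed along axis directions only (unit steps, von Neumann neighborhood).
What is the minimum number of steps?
6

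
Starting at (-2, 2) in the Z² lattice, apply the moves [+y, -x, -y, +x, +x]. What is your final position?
(-1, 2)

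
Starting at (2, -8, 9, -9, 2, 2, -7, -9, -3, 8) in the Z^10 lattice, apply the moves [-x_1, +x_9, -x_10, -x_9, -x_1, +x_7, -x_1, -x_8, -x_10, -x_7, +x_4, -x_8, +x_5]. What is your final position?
(-1, -8, 9, -8, 3, 2, -7, -11, -3, 6)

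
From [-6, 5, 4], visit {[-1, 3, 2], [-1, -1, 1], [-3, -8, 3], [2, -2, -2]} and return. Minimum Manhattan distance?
54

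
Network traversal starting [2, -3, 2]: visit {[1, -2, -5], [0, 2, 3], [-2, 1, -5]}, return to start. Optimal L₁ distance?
34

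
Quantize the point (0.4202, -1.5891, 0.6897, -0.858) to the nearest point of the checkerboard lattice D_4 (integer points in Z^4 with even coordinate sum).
(0, -2, 1, -1)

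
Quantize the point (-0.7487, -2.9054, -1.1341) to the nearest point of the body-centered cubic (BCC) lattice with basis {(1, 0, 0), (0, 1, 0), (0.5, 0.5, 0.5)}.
(-1, -3, -1)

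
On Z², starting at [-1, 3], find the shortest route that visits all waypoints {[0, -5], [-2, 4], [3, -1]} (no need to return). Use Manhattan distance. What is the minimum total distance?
19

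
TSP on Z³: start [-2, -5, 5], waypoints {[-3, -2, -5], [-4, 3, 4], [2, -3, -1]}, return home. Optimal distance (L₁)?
48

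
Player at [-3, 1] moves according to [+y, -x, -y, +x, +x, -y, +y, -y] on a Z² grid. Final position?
(-2, 0)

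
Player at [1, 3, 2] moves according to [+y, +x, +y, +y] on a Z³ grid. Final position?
(2, 6, 2)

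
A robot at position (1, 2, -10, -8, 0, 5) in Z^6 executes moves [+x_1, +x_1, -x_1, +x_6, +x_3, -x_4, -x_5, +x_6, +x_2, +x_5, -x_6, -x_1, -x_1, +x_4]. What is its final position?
(0, 3, -9, -8, 0, 6)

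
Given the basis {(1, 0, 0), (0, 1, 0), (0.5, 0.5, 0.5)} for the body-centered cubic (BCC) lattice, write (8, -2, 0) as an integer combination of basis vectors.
8b₁ - 2b₂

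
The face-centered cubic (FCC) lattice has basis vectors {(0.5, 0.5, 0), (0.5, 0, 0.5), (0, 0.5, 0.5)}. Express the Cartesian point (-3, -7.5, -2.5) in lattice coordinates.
-8b₁ + 2b₂ - 7b₃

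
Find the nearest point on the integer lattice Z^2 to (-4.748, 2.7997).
(-5, 3)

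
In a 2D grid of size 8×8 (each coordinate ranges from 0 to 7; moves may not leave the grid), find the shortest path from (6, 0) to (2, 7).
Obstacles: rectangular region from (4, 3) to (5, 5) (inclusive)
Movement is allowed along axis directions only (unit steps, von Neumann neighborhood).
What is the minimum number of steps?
11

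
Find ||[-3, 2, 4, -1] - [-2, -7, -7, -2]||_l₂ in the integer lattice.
14.2829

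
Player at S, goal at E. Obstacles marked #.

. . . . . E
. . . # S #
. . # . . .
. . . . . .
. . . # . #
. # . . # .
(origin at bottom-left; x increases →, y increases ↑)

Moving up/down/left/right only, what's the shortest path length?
2
(one shortest path: (4, 4) → (4, 5) → (5, 5))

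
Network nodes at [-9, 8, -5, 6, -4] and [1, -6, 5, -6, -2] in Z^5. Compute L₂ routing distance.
23.3238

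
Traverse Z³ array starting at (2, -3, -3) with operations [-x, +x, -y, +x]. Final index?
(3, -4, -3)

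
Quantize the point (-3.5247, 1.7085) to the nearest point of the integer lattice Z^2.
(-4, 2)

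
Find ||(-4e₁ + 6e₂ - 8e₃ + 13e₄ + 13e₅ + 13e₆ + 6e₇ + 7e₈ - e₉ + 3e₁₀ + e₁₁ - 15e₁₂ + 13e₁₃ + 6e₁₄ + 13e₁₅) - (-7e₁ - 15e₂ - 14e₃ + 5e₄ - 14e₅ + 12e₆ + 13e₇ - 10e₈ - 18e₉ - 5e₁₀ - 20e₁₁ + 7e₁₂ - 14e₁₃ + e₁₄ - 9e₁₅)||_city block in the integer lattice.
212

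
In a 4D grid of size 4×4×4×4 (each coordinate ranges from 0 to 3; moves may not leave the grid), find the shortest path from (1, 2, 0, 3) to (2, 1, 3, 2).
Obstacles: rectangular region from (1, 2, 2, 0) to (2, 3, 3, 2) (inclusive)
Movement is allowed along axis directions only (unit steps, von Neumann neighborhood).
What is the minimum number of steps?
6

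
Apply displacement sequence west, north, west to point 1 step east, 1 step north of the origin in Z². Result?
(-1, 2)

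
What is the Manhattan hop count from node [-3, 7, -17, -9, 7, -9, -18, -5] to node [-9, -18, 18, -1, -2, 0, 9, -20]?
134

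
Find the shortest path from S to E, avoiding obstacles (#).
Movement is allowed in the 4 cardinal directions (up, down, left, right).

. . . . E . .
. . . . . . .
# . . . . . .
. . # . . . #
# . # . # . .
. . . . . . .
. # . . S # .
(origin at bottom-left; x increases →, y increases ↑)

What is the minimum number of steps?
8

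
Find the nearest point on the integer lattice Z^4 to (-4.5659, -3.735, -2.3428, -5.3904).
(-5, -4, -2, -5)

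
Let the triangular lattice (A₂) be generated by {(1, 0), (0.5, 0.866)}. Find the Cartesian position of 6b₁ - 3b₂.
(4.5, -2.598)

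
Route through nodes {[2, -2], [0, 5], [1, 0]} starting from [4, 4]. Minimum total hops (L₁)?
14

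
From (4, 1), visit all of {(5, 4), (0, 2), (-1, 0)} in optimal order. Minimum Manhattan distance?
14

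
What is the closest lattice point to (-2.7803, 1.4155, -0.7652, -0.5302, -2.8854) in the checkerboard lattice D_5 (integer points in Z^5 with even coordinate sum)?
(-3, 1, -1, 0, -3)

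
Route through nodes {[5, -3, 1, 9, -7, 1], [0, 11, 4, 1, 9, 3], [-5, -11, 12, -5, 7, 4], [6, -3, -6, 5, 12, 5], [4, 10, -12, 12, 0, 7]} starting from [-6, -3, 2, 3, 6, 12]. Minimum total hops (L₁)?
197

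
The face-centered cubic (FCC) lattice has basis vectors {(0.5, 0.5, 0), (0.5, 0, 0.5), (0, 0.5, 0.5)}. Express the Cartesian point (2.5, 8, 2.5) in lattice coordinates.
8b₁ - 3b₂ + 8b₃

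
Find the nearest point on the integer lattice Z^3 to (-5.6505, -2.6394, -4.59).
(-6, -3, -5)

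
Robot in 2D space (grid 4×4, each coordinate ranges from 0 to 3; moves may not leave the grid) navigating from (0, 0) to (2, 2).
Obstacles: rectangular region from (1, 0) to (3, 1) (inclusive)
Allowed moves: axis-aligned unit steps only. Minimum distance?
4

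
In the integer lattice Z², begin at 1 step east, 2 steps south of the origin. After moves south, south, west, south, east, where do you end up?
(1, -5)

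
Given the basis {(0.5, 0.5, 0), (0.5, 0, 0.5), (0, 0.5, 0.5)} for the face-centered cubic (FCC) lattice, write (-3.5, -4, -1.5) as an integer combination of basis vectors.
-6b₁ - b₂ - 2b₃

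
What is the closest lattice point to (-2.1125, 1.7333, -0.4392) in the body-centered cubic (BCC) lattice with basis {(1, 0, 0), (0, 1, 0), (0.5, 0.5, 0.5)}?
(-2.5, 1.5, -0.5)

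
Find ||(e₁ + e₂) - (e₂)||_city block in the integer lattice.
1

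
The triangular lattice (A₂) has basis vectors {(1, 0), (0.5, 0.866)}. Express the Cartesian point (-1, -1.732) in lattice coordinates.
-2b₂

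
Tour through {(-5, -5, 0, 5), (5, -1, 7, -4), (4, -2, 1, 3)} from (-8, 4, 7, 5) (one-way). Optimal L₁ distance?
49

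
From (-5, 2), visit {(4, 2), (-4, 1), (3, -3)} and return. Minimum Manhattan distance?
28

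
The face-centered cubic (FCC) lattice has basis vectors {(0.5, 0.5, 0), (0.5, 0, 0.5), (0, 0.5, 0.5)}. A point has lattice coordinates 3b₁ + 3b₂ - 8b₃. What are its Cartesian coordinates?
(3, -2.5, -2.5)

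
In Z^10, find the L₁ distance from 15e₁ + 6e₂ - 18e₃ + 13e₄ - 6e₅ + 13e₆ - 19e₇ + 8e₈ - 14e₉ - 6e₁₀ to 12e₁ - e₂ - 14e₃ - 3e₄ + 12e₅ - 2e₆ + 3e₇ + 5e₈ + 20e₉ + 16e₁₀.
144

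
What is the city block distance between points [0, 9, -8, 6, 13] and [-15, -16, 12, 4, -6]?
81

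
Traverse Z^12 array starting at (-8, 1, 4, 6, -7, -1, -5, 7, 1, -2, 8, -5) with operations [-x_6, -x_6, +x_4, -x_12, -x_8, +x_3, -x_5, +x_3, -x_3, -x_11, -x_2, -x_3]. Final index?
(-8, 0, 4, 7, -8, -3, -5, 6, 1, -2, 7, -6)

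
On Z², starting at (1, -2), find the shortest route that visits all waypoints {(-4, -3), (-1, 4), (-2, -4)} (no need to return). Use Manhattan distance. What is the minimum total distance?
18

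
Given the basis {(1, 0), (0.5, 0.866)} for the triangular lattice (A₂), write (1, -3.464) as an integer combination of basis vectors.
3b₁ - 4b₂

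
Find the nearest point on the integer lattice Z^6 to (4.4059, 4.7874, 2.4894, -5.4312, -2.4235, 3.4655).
(4, 5, 2, -5, -2, 3)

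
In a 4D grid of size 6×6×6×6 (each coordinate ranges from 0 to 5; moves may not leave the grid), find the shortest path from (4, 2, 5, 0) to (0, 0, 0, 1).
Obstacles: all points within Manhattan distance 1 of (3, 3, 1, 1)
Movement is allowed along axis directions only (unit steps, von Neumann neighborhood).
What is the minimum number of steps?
12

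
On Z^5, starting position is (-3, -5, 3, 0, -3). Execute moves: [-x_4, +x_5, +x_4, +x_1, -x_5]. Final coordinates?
(-2, -5, 3, 0, -3)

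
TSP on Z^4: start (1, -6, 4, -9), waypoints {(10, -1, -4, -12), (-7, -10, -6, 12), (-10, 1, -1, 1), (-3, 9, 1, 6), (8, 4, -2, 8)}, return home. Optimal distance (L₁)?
170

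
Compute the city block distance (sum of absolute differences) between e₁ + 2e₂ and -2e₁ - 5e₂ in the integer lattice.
10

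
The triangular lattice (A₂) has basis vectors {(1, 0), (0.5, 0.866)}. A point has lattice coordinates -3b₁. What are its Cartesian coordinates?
(-3, 0)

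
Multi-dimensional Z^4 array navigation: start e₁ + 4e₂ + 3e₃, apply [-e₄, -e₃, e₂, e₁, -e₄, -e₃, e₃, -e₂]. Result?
(2, 4, 2, -2)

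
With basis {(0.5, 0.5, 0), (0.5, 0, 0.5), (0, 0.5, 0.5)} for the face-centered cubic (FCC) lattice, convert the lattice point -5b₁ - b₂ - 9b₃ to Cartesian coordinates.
(-3, -7, -5)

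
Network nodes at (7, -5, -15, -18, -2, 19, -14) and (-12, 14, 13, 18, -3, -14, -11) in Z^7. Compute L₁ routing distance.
139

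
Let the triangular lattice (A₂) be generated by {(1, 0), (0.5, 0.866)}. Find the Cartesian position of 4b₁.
(4, 0)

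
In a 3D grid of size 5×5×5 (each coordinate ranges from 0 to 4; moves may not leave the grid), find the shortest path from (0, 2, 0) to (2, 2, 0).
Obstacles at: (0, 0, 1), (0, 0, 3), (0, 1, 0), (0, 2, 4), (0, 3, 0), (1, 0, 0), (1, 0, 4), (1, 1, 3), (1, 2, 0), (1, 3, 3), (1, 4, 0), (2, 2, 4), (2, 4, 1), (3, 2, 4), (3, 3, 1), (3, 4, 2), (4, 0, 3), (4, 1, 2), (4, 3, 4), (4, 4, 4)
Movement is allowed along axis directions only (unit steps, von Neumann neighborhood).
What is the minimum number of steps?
4
(one shortest path: (0, 2, 0) → (0, 2, 1) → (1, 2, 1) → (2, 2, 1) → (2, 2, 0))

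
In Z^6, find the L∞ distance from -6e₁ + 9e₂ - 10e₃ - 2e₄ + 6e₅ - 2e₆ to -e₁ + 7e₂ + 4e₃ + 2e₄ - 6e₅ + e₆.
14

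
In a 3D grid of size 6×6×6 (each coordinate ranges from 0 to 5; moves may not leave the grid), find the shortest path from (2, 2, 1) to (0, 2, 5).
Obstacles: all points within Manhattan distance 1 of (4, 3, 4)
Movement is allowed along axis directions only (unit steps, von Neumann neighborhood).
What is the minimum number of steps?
6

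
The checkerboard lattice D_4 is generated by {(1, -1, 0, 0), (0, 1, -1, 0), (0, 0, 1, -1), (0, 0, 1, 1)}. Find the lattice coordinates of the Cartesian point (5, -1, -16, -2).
5b₁ + 4b₂ - 5b₃ - 7b₄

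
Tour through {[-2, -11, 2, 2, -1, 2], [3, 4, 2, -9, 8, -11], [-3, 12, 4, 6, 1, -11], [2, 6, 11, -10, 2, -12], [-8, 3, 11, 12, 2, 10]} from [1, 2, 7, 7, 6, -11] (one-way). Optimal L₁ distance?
178
(one optimal route: (1, 2, 7, 7, 6, -11) → (3, 4, 2, -9, 8, -11) → (2, 6, 11, -10, 2, -12) → (-3, 12, 4, 6, 1, -11) → (-2, -11, 2, 2, -1, 2) → (-8, 3, 11, 12, 2, 10))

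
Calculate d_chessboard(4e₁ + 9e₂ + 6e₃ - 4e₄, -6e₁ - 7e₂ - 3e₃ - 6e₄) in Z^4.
16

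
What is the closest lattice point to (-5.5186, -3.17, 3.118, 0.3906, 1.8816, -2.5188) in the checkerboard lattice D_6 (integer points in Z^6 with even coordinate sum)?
(-5, -3, 3, 0, 2, -3)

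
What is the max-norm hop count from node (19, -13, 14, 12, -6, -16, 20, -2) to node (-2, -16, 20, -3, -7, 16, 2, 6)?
32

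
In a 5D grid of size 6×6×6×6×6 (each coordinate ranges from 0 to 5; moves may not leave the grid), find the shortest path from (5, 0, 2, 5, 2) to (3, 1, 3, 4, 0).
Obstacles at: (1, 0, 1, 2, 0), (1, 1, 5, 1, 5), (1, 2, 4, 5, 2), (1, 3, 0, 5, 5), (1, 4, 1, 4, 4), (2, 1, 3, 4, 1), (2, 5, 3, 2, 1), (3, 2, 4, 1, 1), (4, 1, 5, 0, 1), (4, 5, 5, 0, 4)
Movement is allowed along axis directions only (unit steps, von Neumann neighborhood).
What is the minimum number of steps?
7
(one shortest path: (5, 0, 2, 5, 2) → (4, 0, 2, 5, 2) → (3, 0, 2, 5, 2) → (3, 1, 2, 5, 2) → (3, 1, 3, 5, 2) → (3, 1, 3, 4, 2) → (3, 1, 3, 4, 1) → (3, 1, 3, 4, 0))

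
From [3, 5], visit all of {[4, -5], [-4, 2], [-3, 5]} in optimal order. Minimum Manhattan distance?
25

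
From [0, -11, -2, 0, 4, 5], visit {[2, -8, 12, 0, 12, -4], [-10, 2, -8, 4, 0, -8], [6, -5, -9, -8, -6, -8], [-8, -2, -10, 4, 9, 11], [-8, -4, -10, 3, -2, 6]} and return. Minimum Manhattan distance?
222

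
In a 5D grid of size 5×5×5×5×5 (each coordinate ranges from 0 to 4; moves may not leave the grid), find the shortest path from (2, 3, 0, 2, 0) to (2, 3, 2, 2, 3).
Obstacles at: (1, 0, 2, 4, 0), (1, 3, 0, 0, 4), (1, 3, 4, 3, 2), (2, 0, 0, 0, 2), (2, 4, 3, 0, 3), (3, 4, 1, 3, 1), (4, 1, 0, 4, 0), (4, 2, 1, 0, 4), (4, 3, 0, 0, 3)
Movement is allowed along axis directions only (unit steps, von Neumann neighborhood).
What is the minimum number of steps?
5
(one shortest path: (2, 3, 0, 2, 0) → (2, 3, 1, 2, 0) → (2, 3, 2, 2, 0) → (2, 3, 2, 2, 1) → (2, 3, 2, 2, 2) → (2, 3, 2, 2, 3))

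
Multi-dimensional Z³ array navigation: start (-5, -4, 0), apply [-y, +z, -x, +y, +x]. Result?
(-5, -4, 1)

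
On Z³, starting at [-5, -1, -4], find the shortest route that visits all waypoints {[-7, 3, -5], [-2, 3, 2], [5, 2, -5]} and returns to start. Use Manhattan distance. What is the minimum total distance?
48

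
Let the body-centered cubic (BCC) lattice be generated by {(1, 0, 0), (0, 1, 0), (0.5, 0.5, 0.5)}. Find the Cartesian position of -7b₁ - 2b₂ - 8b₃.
(-11, -6, -4)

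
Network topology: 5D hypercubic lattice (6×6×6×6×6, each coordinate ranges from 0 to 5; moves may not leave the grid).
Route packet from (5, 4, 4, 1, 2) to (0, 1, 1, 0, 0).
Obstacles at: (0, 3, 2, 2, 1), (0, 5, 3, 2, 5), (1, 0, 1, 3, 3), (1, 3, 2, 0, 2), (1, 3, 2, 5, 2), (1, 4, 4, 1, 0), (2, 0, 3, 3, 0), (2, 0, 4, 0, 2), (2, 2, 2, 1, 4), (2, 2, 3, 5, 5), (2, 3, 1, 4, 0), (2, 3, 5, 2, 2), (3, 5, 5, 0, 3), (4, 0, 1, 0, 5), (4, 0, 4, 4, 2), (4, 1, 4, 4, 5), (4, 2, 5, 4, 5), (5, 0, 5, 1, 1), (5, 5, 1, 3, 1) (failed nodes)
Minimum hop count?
14
(one shortest path: (5, 4, 4, 1, 2) → (4, 4, 4, 1, 2) → (3, 4, 4, 1, 2) → (2, 4, 4, 1, 2) → (1, 4, 4, 1, 2) → (0, 4, 4, 1, 2) → (0, 3, 4, 1, 2) → (0, 2, 4, 1, 2) → (0, 1, 4, 1, 2) → (0, 1, 3, 1, 2) → (0, 1, 2, 1, 2) → (0, 1, 1, 1, 2) → (0, 1, 1, 0, 2) → (0, 1, 1, 0, 1) → (0, 1, 1, 0, 0))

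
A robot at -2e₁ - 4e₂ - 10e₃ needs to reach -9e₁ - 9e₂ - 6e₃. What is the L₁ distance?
16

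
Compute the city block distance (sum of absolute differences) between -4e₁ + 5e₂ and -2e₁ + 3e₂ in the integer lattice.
4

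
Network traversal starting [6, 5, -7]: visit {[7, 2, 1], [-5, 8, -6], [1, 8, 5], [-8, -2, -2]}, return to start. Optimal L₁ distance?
86
(one optimal route: (6, 5, -7) → (7, 2, 1) → (1, 8, 5) → (-8, -2, -2) → (-5, 8, -6) → (6, 5, -7))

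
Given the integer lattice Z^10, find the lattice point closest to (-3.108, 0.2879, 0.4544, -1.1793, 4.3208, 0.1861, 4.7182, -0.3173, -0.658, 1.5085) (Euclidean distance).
(-3, 0, 0, -1, 4, 0, 5, 0, -1, 2)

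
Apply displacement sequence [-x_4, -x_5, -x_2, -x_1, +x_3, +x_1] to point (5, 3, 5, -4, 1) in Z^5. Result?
(5, 2, 6, -5, 0)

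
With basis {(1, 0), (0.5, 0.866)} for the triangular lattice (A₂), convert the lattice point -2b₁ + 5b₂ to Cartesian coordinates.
(0.5, 4.33)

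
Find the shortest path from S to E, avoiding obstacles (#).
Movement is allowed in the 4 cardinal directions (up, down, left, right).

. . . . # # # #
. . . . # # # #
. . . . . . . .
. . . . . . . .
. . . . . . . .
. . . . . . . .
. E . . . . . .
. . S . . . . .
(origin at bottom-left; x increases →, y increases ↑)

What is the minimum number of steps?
2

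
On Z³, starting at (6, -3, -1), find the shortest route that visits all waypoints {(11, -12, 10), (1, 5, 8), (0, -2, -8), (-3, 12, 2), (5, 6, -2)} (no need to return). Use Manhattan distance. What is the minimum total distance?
97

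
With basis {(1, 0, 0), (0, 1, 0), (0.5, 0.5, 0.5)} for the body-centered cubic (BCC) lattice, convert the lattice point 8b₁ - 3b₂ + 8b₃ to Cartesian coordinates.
(12, 1, 4)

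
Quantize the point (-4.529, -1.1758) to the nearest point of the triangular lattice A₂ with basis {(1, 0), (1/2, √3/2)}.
(-4.5, -0.866)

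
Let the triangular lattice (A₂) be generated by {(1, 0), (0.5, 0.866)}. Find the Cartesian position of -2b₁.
(-2, 0)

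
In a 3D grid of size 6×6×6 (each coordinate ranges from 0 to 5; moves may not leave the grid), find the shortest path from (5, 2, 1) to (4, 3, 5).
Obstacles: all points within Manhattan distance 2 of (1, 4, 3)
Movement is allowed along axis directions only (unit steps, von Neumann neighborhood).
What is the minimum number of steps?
6
(one shortest path: (5, 2, 1) → (4, 2, 1) → (4, 3, 1) → (4, 3, 2) → (4, 3, 3) → (4, 3, 4) → (4, 3, 5))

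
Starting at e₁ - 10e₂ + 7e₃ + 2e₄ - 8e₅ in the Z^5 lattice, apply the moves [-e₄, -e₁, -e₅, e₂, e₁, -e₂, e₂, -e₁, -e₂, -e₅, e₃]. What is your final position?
(0, -10, 8, 1, -10)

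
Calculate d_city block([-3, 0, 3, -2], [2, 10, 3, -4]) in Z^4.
17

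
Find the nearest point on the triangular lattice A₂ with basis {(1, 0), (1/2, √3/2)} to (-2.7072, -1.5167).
(-3, -1.732)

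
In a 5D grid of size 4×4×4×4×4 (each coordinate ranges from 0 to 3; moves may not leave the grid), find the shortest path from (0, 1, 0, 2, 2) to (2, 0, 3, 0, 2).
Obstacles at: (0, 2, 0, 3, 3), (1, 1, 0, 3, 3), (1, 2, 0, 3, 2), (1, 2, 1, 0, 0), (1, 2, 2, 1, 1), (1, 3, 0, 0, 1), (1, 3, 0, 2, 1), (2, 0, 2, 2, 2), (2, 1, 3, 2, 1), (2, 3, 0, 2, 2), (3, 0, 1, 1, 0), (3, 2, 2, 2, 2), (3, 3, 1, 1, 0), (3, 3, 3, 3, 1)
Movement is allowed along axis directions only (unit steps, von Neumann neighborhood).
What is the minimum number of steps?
8
(one shortest path: (0, 1, 0, 2, 2) → (1, 1, 0, 2, 2) → (2, 1, 0, 2, 2) → (2, 0, 0, 2, 2) → (2, 0, 1, 2, 2) → (2, 0, 1, 1, 2) → (2, 0, 2, 1, 2) → (2, 0, 3, 1, 2) → (2, 0, 3, 0, 2))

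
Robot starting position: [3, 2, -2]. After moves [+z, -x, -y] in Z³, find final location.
(2, 1, -1)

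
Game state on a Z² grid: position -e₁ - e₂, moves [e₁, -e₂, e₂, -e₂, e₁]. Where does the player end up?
(1, -2)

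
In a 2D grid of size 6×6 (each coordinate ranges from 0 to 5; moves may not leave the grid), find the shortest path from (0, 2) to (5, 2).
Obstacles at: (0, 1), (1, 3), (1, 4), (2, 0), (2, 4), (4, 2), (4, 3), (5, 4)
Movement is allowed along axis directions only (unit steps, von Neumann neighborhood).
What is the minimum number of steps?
7
(one shortest path: (0, 2) → (1, 2) → (2, 2) → (3, 2) → (3, 1) → (4, 1) → (5, 1) → (5, 2))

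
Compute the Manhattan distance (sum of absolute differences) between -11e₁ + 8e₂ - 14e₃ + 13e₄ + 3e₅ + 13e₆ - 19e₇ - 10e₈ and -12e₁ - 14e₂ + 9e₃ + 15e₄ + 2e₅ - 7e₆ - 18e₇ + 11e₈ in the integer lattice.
91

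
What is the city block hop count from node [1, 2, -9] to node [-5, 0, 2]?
19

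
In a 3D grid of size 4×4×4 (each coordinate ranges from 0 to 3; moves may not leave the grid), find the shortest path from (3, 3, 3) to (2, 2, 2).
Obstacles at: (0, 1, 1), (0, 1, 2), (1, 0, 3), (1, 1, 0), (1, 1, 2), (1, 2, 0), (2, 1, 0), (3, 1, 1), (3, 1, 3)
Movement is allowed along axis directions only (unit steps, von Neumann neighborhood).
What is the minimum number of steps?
3
(one shortest path: (3, 3, 3) → (2, 3, 3) → (2, 2, 3) → (2, 2, 2))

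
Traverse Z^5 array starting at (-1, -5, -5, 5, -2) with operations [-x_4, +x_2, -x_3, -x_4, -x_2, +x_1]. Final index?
(0, -5, -6, 3, -2)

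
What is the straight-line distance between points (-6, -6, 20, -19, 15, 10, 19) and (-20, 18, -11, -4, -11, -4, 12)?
53.6563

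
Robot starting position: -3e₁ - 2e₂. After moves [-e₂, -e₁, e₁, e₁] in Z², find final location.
(-2, -3)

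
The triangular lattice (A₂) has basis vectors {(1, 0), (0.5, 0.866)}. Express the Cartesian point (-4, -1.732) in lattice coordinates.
-3b₁ - 2b₂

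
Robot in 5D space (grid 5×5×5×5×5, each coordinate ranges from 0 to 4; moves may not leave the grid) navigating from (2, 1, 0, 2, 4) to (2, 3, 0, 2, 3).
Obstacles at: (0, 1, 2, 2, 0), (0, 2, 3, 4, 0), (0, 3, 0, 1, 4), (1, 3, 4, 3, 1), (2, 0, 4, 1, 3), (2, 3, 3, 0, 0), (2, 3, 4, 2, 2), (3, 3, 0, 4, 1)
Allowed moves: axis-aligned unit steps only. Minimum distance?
3
(one shortest path: (2, 1, 0, 2, 4) → (2, 2, 0, 2, 4) → (2, 3, 0, 2, 4) → (2, 3, 0, 2, 3))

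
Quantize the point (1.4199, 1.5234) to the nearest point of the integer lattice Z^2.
(1, 2)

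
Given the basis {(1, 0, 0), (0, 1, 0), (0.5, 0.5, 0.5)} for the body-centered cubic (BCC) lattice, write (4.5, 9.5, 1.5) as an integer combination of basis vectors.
3b₁ + 8b₂ + 3b₃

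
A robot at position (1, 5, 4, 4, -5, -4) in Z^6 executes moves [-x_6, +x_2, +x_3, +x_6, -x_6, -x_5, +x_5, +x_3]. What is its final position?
(1, 6, 6, 4, -5, -5)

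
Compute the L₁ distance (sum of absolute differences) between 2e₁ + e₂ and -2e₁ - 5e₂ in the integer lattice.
10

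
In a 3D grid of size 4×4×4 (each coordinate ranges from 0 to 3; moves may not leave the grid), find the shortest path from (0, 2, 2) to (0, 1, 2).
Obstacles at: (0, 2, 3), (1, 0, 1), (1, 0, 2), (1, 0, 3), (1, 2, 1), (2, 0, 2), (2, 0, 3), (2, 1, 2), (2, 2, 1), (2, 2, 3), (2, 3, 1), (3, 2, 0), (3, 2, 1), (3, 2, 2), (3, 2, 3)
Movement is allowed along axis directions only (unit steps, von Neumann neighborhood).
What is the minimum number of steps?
1
(one shortest path: (0, 2, 2) → (0, 1, 2))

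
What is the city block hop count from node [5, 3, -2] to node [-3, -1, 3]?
17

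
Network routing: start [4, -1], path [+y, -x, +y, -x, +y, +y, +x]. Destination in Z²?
(3, 3)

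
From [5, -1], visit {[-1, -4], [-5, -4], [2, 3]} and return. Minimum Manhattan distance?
34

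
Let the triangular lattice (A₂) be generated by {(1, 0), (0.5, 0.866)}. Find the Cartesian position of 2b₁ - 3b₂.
(0.5, -2.598)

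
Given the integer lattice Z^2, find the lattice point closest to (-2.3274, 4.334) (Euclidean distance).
(-2, 4)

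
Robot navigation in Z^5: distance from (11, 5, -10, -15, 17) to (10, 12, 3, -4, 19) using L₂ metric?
18.5472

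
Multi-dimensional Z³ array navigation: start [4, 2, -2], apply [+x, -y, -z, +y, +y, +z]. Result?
(5, 3, -2)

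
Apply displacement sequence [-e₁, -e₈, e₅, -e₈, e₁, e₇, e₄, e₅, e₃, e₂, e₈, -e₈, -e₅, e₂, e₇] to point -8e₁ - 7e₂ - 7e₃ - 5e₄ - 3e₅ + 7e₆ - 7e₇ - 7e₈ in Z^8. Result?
(-8, -5, -6, -4, -2, 7, -5, -9)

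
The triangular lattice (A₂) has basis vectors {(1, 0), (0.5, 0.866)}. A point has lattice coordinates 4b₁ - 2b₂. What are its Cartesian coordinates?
(3, -1.732)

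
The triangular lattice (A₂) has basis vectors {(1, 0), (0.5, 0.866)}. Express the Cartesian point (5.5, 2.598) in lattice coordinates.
4b₁ + 3b₂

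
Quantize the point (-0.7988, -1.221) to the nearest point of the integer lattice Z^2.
(-1, -1)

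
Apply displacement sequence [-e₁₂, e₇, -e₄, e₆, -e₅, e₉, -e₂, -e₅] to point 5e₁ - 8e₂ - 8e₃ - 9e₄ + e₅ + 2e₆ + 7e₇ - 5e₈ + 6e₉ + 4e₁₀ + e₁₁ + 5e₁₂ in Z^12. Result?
(5, -9, -8, -10, -1, 3, 8, -5, 7, 4, 1, 4)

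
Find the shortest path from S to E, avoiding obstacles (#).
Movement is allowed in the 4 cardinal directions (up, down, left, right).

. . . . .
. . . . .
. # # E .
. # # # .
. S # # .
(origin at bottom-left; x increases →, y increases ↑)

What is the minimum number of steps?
8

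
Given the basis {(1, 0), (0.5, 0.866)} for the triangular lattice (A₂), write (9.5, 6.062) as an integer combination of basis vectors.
6b₁ + 7b₂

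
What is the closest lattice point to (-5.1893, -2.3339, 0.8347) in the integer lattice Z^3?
(-5, -2, 1)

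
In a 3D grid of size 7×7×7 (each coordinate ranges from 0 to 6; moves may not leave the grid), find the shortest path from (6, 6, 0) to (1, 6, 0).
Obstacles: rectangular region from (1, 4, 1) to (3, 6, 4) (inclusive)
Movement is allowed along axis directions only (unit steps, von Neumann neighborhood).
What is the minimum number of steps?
5
(one shortest path: (6, 6, 0) → (5, 6, 0) → (4, 6, 0) → (3, 6, 0) → (2, 6, 0) → (1, 6, 0))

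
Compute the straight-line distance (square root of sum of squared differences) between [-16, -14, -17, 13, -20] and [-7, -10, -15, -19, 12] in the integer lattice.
46.3573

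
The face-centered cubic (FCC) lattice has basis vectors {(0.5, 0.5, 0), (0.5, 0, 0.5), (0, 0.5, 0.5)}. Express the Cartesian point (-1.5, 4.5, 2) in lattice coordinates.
b₁ - 4b₂ + 8b₃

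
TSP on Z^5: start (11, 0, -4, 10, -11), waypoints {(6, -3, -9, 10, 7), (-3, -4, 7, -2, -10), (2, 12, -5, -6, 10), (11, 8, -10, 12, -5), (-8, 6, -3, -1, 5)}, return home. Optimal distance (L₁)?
206
(one optimal route: (11, 0, -4, 10, -11) → (-3, -4, 7, -2, -10) → (-8, 6, -3, -1, 5) → (2, 12, -5, -6, 10) → (6, -3, -9, 10, 7) → (11, 8, -10, 12, -5) → (11, 0, -4, 10, -11))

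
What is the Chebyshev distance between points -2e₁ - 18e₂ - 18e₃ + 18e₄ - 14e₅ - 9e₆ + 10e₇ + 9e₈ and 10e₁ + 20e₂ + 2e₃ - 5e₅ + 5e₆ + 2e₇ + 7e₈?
38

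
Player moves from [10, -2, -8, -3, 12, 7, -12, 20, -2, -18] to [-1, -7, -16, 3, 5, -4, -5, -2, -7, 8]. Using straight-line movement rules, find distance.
40.6202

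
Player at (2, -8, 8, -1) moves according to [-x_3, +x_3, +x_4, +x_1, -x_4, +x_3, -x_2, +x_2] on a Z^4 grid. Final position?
(3, -8, 9, -1)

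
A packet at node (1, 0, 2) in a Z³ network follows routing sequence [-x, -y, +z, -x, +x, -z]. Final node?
(0, -1, 2)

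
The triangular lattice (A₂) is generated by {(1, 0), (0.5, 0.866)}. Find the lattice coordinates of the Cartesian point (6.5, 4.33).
4b₁ + 5b₂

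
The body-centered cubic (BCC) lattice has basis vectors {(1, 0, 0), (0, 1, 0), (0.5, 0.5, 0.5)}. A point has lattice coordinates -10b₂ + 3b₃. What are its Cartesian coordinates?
(1.5, -8.5, 1.5)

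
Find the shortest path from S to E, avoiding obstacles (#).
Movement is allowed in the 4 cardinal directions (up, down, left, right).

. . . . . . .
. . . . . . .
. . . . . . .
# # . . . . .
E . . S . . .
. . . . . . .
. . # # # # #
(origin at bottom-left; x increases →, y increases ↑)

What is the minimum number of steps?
3
(one shortest path: (3, 2) → (2, 2) → (1, 2) → (0, 2))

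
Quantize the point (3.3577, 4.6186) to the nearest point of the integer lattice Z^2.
(3, 5)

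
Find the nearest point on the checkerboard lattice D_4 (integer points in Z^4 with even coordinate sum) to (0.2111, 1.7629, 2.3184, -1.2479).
(0, 2, 3, -1)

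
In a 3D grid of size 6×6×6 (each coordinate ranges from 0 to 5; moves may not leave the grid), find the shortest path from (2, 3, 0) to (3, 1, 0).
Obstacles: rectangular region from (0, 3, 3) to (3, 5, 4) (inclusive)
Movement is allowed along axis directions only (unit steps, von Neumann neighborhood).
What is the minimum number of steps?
3
(one shortest path: (2, 3, 0) → (3, 3, 0) → (3, 2, 0) → (3, 1, 0))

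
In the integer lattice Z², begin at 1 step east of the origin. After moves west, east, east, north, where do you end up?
(2, 1)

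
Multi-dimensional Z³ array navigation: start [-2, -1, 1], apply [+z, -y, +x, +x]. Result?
(0, -2, 2)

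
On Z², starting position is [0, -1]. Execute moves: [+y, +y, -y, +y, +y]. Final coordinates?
(0, 2)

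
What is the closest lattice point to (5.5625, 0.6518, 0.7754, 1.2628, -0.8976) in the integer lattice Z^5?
(6, 1, 1, 1, -1)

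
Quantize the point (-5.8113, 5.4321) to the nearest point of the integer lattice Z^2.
(-6, 5)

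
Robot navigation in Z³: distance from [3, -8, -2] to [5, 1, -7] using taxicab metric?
16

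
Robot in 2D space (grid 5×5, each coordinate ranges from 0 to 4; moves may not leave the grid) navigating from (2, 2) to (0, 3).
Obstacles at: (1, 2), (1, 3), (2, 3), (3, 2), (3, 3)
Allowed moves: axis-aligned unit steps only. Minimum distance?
5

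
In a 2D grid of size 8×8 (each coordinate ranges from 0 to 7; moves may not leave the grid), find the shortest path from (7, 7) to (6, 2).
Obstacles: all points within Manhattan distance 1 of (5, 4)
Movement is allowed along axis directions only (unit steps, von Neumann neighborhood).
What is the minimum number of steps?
6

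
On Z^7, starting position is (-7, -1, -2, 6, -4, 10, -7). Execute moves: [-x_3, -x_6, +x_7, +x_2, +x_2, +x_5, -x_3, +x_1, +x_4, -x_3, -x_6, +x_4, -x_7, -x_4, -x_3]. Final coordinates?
(-6, 1, -6, 7, -3, 8, -7)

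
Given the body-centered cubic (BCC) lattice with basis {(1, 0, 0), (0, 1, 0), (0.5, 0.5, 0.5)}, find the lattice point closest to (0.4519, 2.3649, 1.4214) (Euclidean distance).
(0.5, 2.5, 1.5)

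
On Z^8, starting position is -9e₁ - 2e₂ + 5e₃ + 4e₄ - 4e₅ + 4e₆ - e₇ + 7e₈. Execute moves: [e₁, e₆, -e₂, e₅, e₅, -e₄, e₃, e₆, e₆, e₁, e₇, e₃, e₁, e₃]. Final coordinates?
(-6, -3, 8, 3, -2, 7, 0, 7)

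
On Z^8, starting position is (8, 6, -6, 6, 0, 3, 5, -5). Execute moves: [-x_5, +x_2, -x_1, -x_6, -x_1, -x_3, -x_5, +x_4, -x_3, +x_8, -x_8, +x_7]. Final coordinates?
(6, 7, -8, 7, -2, 2, 6, -5)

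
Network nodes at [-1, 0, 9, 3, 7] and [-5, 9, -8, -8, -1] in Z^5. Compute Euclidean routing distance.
23.8956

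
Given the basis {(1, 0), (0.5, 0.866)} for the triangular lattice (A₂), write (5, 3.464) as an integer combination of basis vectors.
3b₁ + 4b₂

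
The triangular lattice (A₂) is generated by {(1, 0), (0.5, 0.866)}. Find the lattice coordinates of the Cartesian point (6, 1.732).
5b₁ + 2b₂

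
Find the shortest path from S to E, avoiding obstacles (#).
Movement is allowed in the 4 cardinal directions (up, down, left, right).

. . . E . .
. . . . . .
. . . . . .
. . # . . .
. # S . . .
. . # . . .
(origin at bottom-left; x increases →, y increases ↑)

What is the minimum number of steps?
5
(one shortest path: (2, 1) → (3, 1) → (3, 2) → (3, 3) → (3, 4) → (3, 5))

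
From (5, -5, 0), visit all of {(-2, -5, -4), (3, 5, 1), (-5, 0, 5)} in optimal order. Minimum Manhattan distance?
45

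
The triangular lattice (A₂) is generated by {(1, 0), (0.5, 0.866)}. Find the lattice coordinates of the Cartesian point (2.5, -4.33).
5b₁ - 5b₂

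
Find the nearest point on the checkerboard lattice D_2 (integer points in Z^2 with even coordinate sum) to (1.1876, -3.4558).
(1, -3)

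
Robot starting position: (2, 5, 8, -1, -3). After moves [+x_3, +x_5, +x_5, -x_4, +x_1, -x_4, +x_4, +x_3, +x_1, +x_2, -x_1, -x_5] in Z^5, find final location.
(3, 6, 10, -2, -2)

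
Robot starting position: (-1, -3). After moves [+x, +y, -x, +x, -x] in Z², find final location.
(-1, -2)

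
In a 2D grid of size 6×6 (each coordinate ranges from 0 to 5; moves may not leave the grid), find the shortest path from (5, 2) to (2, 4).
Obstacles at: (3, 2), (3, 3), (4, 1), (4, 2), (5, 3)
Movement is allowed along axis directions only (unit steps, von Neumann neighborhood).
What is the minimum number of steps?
9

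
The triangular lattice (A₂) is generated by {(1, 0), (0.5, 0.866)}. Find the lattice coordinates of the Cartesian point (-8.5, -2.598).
-7b₁ - 3b₂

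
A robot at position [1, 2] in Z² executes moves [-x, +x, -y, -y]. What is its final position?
(1, 0)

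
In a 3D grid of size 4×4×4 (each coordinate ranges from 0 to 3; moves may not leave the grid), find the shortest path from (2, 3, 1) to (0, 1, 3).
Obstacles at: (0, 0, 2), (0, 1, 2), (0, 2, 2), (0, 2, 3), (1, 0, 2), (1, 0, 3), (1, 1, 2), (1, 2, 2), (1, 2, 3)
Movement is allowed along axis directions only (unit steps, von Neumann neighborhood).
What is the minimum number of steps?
6
(one shortest path: (2, 3, 1) → (2, 2, 1) → (2, 1, 1) → (2, 1, 2) → (2, 1, 3) → (1, 1, 3) → (0, 1, 3))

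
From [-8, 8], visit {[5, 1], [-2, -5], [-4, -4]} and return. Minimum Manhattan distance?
52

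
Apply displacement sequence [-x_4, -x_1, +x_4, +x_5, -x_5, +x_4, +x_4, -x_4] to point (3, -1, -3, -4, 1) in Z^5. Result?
(2, -1, -3, -3, 1)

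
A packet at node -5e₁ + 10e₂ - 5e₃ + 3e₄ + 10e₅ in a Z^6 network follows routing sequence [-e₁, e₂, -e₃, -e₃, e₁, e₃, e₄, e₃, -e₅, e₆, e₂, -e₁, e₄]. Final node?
(-6, 12, -5, 5, 9, 1)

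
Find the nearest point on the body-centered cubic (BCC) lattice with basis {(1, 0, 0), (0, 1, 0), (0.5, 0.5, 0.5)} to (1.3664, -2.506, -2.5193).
(1.5, -2.5, -2.5)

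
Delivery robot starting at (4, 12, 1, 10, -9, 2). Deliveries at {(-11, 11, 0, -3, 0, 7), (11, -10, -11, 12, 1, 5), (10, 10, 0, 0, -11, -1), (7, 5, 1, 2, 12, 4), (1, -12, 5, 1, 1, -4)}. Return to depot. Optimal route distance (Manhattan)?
264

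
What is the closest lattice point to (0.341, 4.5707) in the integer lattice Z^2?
(0, 5)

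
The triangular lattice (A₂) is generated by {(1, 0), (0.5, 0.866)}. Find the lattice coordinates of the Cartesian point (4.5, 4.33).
2b₁ + 5b₂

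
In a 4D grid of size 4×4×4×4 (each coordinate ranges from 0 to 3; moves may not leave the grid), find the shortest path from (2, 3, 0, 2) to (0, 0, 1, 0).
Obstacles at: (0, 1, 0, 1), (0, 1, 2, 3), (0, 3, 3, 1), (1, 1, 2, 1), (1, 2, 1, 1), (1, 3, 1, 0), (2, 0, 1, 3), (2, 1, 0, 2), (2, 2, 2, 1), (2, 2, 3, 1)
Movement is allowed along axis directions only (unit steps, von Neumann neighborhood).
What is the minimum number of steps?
8
(one shortest path: (2, 3, 0, 2) → (1, 3, 0, 2) → (0, 3, 0, 2) → (0, 2, 0, 2) → (0, 1, 0, 2) → (0, 0, 0, 2) → (0, 0, 1, 2) → (0, 0, 1, 1) → (0, 0, 1, 0))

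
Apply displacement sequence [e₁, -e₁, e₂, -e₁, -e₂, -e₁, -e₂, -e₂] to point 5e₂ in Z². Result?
(-2, 3)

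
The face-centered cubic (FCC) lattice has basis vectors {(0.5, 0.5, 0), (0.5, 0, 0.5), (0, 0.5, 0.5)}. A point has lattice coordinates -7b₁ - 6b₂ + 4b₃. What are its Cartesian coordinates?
(-6.5, -1.5, -1)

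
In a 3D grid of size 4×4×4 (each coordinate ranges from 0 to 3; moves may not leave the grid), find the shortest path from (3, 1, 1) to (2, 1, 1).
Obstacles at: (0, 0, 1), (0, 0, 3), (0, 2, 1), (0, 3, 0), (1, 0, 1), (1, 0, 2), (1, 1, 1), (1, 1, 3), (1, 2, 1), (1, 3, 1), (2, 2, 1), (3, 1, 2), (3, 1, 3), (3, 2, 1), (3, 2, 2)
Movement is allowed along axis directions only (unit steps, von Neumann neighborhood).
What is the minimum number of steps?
1
(one shortest path: (3, 1, 1) → (2, 1, 1))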